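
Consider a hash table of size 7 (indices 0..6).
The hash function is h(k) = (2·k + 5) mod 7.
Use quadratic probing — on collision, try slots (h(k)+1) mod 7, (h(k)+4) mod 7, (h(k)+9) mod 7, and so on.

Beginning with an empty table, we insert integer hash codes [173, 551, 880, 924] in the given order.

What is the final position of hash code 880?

5

Insert 173: h=1, slot 1 empty → index 1.
Insert 551: h=1, slot 1 occupied → index 2.
Insert 880: h=1, slots 1,2 occupied → index 5.
Insert 924: h=5, slot 5 occupied → index 6.
Table: [., 173, 551, ., ., 880, 924]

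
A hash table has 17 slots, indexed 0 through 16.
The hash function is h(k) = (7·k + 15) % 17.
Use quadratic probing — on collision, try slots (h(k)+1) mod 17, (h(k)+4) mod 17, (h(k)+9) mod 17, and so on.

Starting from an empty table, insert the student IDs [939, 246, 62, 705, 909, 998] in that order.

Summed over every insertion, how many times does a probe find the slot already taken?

4

939 hashes to 9; slot 9 is free → place at 9.
246 hashes to 3; slot 3 is free → place at 3.
62 hashes to 7; slot 7 is free → place at 7.
705 hashes to 3; 3 taken → place at 4.
909 hashes to 3; 3,4,7 taken → place at 12.
998 hashes to 14; slot 14 is free → place at 14.
Table: [—, —, —, 246, 705, —, —, 62, —, 939, —, —, 909, —, 998, —, —]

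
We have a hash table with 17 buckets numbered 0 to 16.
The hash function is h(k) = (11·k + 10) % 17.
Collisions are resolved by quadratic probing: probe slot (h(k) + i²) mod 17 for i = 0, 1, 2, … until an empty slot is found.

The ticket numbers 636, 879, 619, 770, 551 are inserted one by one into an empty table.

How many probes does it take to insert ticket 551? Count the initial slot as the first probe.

Insert 636: h=2, slot 2 empty => index 2.
Insert 879: h=6, slot 6 empty => index 6.
Insert 619: h=2, slot 2 occupied => index 3.
Insert 770: h=14, slot 14 empty => index 14.
Insert 551: h=2, slots 2,3,6 occupied => index 11.
Table: [_, _, 636, 619, _, _, 879, _, _, _, _, 551, _, _, 770, _, _]

4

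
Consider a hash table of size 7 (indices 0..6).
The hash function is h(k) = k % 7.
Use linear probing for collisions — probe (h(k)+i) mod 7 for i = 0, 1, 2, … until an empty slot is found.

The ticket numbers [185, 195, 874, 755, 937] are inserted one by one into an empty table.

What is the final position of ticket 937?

2

185: h=3 -> slot 3
195: h=6 -> slot 6
874: h=6, probe 6,0 -> slot 0
755: h=6, probe 6,0,1 -> slot 1
937: h=6, probe 6,0,1,2 -> slot 2
Table: [874, 755, 937, 185, -, -, 195]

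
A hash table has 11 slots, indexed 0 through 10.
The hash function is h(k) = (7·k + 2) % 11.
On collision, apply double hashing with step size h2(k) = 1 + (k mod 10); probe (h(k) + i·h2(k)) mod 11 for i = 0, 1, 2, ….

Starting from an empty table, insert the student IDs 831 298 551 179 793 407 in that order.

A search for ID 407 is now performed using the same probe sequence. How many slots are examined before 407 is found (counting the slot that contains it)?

831: h=0 → slot 0
298: h=9 → slot 9
551: h=9, h2=2, probe 9,0,2 → slot 2
179: h=1 → slot 1
793: h=9, h2=4, probe 9,2,6 → slot 6
407: h=2, h2=8, probe 2,10 → slot 10
Table: [831, 179, 551, ., ., ., 793, ., ., 298, 407]
Lookup 407: h=2, h2=8, probe 2,10 → found at 10.

2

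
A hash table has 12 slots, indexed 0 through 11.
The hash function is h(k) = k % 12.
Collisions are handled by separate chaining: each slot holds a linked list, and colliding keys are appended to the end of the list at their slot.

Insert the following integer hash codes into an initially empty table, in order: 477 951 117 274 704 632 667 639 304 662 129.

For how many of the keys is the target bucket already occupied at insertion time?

4

477 → bucket 9
951 → bucket 3
117 → bucket 9 (collision)
274 → bucket 10
704 → bucket 8
632 → bucket 8 (collision)
667 → bucket 7
639 → bucket 3 (collision)
304 → bucket 4
662 → bucket 2
129 → bucket 9 (collision)
Final buckets:
0: -
1: -
2: 662
3: 951 -> 639
4: 304
5: -
6: -
7: 667
8: 704 -> 632
9: 477 -> 117 -> 129
10: 274
11: -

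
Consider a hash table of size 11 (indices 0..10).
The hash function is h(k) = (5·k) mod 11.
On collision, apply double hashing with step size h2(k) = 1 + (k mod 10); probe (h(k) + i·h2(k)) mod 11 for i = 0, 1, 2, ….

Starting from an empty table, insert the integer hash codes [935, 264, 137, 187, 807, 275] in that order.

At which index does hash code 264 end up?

935 hashes to 0; slot 0 is free -> place at 0.
264 hashes to 0, h2=5; 0 taken -> place at 5.
137 hashes to 3; slot 3 is free -> place at 3.
187 hashes to 0, h2=8; 0 taken -> place at 8.
807 hashes to 9; slot 9 is free -> place at 9.
275 hashes to 0, h2=6; 0 taken -> place at 6.
Table: [935, -, -, 137, -, 264, 275, -, 187, 807, -]

5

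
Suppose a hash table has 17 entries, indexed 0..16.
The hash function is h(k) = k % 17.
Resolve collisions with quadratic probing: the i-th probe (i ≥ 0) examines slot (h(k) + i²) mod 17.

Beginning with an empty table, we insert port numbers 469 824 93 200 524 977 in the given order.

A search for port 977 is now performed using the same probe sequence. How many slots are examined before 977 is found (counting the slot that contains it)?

3

469: h=10 → slot 10
824: h=8 → slot 8
93: h=8, probe 8,9 → slot 9
200: h=13 → slot 13
524: h=14 → slot 14
977: h=8, probe 8,9,12 → slot 12
Table: [., ., ., ., ., ., ., ., 824, 93, 469, ., 977, 200, 524, ., .]
Lookup 977: h=8, probe 8,9,12 → found at 12.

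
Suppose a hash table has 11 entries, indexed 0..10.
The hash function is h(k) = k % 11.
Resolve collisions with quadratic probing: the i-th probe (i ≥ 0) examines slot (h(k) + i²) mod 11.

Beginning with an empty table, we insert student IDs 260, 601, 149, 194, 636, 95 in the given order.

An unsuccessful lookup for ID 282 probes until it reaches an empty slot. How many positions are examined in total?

260 hashes to 7; slot 7 is free => place at 7.
601 hashes to 7; 7 taken => place at 8.
149 hashes to 6; slot 6 is free => place at 6.
194 hashes to 7; 7,8 taken => place at 0.
636 hashes to 9; slot 9 is free => place at 9.
95 hashes to 7; 7,8,0 taken => place at 5.
Table: [194, -, -, -, -, 95, 149, 260, 601, 636, -]
Lookup 282: h=7, probe 7,8,0,5,1 → slot 1 empty, not found.

5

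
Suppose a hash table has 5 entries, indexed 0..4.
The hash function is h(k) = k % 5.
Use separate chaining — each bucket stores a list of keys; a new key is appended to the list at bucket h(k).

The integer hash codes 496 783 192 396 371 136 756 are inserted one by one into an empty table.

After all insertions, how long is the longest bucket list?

Insert 496: h=1, bucket 1 empty -> new chain.
Insert 783: h=3, bucket 3 empty -> new chain.
Insert 192: h=2, bucket 2 empty -> new chain.
Insert 396: h=1, bucket 1 nonempty -> append to chain.
Insert 371: h=1, bucket 1 nonempty -> append to chain.
Insert 136: h=1, bucket 1 nonempty -> append to chain.
Insert 756: h=1, bucket 1 nonempty -> append to chain.
Final buckets:
0: -
1: 496 -> 396 -> 371 -> 136 -> 756
2: 192
3: 783
4: -

5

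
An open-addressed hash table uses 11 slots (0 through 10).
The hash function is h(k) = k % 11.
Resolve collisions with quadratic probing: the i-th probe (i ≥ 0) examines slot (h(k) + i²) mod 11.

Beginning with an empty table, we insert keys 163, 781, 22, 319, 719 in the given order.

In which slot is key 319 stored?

163 hashes to 9; slot 9 is free → place at 9.
781 hashes to 0; slot 0 is free → place at 0.
22 hashes to 0; 0 taken → place at 1.
319 hashes to 0; 0,1 taken → place at 4.
719 hashes to 4; 4 taken → place at 5.
Table: [781, 22, _, _, 319, 719, _, _, _, 163, _]

4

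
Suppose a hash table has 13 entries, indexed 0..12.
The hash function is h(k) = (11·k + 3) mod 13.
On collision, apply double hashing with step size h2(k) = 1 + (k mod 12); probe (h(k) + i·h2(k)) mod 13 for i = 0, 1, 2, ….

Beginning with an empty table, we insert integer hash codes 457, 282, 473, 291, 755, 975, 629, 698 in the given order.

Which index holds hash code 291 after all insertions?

10

457 hashes to 12; slot 12 is free -> place at 12.
282 hashes to 11; slot 11 is free -> place at 11.
473 hashes to 6; slot 6 is free -> place at 6.
291 hashes to 6, h2=4; 6 taken -> place at 10.
755 hashes to 1; slot 1 is free -> place at 1.
975 hashes to 3; slot 3 is free -> place at 3.
629 hashes to 6, h2=6; 6,12 taken -> place at 5.
698 hashes to 11, h2=3; 11,1 taken -> place at 4.
Table: [∅, 755, ∅, 975, 698, 629, 473, ∅, ∅, ∅, 291, 282, 457]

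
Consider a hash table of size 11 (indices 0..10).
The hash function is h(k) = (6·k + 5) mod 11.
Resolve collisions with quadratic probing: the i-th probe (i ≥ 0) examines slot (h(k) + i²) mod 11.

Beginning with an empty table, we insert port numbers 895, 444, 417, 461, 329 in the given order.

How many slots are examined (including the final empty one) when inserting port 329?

895 hashes to 7; slot 7 is free -> place at 7.
444 hashes to 7; 7 taken -> place at 8.
417 hashes to 10; slot 10 is free -> place at 10.
461 hashes to 10; 10 taken -> place at 0.
329 hashes to 10; 10,0 taken -> place at 3.
Table: [461, ∅, ∅, 329, ∅, ∅, ∅, 895, 444, ∅, 417]

3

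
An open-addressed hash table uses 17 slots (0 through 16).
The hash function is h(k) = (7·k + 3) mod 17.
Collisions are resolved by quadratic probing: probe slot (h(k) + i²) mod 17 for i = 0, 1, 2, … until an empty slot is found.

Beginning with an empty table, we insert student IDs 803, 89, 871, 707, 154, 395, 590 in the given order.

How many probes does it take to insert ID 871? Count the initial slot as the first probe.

3

803: h=14 -> slot 14
89: h=14, probe 14,15 -> slot 15
871: h=14, probe 14,15,1 -> slot 1
707: h=5 -> slot 5
154: h=10 -> slot 10
395: h=14, probe 14,15,1,6 -> slot 6
590: h=2 -> slot 2
Table: [., 871, 590, ., ., 707, 395, ., ., ., 154, ., ., ., 803, 89, .]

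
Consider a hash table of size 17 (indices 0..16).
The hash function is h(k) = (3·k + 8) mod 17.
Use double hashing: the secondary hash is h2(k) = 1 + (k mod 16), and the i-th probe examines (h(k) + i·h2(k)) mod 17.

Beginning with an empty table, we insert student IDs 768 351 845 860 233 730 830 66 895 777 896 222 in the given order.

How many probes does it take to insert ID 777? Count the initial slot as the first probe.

3

768 hashes to 0; slot 0 is free -> place at 0.
351 hashes to 7; slot 7 is free -> place at 7.
845 hashes to 10; slot 10 is free -> place at 10.
860 hashes to 4; slot 4 is free -> place at 4.
233 hashes to 10, h2=10; 10 taken -> place at 3.
730 hashes to 5; slot 5 is free -> place at 5.
830 hashes to 16; slot 16 is free -> place at 16.
66 hashes to 2; slot 2 is free -> place at 2.
895 hashes to 7, h2=16; 7 taken -> place at 6.
777 hashes to 10, h2=10; 10,3 taken -> place at 13.
896 hashes to 10, h2=1; 10 taken -> place at 11.
222 hashes to 11, h2=15; 11 taken -> place at 9.
Table: [768, _, 66, 233, 860, 730, 895, 351, _, 222, 845, 896, _, 777, _, _, 830]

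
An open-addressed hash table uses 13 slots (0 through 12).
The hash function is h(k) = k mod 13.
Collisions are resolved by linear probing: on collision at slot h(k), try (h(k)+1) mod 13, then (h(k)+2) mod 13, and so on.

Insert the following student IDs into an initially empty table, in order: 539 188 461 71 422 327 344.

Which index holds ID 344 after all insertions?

Insert 539: h=6, slot 6 empty -> index 6.
Insert 188: h=6, slot 6 occupied -> index 7.
Insert 461: h=6, slots 6,7 occupied -> index 8.
Insert 71: h=6, slots 6,7,8 occupied -> index 9.
Insert 422: h=6, slots 6,7,8,9 occupied -> index 10.
Insert 327: h=2, slot 2 empty -> index 2.
Insert 344: h=6, slots 6,7,8,9,10 occupied -> index 11.
Table: [_, _, 327, _, _, _, 539, 188, 461, 71, 422, 344, _]

11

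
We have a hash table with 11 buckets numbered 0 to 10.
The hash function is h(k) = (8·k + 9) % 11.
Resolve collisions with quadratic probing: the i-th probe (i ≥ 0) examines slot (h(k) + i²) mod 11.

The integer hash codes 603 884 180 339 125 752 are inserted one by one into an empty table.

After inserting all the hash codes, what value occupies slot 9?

603: h=4 → slot 4
884: h=8 → slot 8
180: h=8, probe 8,9 → slot 9
339: h=4, probe 4,5 → slot 5
125: h=8, probe 8,9,1 → slot 1
752: h=8, probe 8,9,1,6 → slot 6
Table: [—, 125, —, —, 603, 339, 752, —, 884, 180, —]

180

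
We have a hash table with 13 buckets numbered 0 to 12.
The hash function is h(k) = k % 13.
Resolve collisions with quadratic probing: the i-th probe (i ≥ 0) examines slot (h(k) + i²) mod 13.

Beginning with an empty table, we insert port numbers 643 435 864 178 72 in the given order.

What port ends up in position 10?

864

643 hashes to 6; slot 6 is free => place at 6.
435 hashes to 6; 6 taken => place at 7.
864 hashes to 6; 6,7 taken => place at 10.
178 hashes to 9; slot 9 is free => place at 9.
72 hashes to 7; 7 taken => place at 8.
Table: [∅, ∅, ∅, ∅, ∅, ∅, 643, 435, 72, 178, 864, ∅, ∅]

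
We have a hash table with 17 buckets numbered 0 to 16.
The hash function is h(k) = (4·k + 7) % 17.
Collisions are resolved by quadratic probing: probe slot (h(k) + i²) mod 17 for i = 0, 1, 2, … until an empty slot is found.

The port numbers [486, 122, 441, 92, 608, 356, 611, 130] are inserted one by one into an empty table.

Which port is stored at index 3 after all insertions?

486: h=13 -> slot 13
122: h=2 -> slot 2
441: h=3 -> slot 3
92: h=1 -> slot 1
608: h=8 -> slot 8
356: h=3, probe 3,4 -> slot 4
611: h=3, probe 3,4,7 -> slot 7
130: h=0 -> slot 0
Table: [130, 92, 122, 441, 356, ., ., 611, 608, ., ., ., ., 486, ., ., .]

441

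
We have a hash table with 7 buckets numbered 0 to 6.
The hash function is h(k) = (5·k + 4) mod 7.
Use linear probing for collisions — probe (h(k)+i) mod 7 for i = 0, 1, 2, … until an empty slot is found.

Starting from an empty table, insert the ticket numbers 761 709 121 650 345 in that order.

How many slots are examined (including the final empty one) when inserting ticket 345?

761 hashes to 1; slot 1 is free => place at 1.
709 hashes to 0; slot 0 is free => place at 0.
121 hashes to 0; 0,1 taken => place at 2.
650 hashes to 6; slot 6 is free => place at 6.
345 hashes to 0; 0,1,2 taken => place at 3.
Table: [709, 761, 121, 345, _, _, 650]

4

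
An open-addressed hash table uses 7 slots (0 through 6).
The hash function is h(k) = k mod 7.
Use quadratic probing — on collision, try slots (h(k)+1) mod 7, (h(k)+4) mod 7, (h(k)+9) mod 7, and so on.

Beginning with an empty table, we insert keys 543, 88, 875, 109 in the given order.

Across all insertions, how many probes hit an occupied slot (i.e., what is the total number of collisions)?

3

543 hashes to 4; slot 4 is free => place at 4.
88 hashes to 4; 4 taken => place at 5.
875 hashes to 0; slot 0 is free => place at 0.
109 hashes to 4; 4,5 taken => place at 1.
Table: [875, 109, —, —, 543, 88, —]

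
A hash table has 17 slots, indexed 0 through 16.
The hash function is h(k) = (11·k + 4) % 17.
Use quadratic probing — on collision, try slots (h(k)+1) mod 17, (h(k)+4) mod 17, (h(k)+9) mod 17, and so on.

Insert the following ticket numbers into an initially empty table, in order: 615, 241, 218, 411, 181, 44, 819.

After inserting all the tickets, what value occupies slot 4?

615 hashes to 3; slot 3 is free => place at 3.
241 hashes to 3; 3 taken => place at 4.
218 hashes to 5; slot 5 is free => place at 5.
411 hashes to 3; 3,4 taken => place at 7.
181 hashes to 6; slot 6 is free => place at 6.
44 hashes to 12; slot 12 is free => place at 12.
819 hashes to 3; 3,4,7,12 taken => place at 2.
Table: [-, -, 819, 615, 241, 218, 181, 411, -, -, -, -, 44, -, -, -, -]

241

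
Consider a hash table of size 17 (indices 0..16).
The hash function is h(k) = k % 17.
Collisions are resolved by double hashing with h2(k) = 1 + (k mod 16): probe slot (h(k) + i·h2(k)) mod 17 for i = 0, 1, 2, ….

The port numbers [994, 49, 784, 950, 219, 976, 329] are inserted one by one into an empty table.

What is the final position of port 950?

5

994: h=8 => slot 8
49: h=15 => slot 15
784: h=2 => slot 2
950: h=15, h2=7, probe 15,5 => slot 5
219: h=15, h2=12, probe 15,10 => slot 10
976: h=7 => slot 7
329: h=6 => slot 6
Table: [∅, ∅, 784, ∅, ∅, 950, 329, 976, 994, ∅, 219, ∅, ∅, ∅, ∅, 49, ∅]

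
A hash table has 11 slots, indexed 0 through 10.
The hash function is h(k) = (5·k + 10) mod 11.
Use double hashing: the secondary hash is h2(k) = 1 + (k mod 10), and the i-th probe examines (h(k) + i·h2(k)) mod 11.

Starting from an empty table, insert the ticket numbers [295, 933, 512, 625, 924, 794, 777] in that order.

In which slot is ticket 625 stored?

6

Insert 295: h=0, slot 0 empty -> index 0.
Insert 933: h=0, h2=4, slot 0 occupied -> index 4.
Insert 512: h=7, slot 7 empty -> index 7.
Insert 625: h=0, h2=6, slot 0 occupied -> index 6.
Insert 924: h=10, slot 10 empty -> index 10.
Insert 794: h=9, slot 9 empty -> index 9.
Insert 777: h=1, slot 1 empty -> index 1.
Table: [295, 777, —, —, 933, —, 625, 512, —, 794, 924]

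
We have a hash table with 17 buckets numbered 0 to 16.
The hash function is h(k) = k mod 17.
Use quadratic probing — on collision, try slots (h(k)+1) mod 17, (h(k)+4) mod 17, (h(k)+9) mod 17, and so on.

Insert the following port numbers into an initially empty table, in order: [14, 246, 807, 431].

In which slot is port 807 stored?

9

14: h=14 => slot 14
246: h=8 => slot 8
807: h=8, probe 8,9 => slot 9
431: h=6 => slot 6
Table: [., ., ., ., ., ., 431, ., 246, 807, ., ., ., ., 14, ., .]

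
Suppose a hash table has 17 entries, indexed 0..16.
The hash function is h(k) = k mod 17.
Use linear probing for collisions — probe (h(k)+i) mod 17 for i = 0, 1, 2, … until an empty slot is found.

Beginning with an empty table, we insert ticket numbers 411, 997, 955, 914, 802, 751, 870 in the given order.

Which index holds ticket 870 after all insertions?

7

Insert 411: h=3, slot 3 empty => index 3.
Insert 997: h=11, slot 11 empty => index 11.
Insert 955: h=3, slot 3 occupied => index 4.
Insert 914: h=13, slot 13 empty => index 13.
Insert 802: h=3, slots 3,4 occupied => index 5.
Insert 751: h=3, slots 3,4,5 occupied => index 6.
Insert 870: h=3, slots 3,4,5,6 occupied => index 7.
Table: [-, -, -, 411, 955, 802, 751, 870, -, -, -, 997, -, 914, -, -, -]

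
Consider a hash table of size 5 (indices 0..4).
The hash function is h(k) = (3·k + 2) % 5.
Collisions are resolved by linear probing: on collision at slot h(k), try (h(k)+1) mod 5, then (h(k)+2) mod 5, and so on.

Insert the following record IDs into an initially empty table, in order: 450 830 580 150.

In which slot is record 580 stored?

4

450 hashes to 2; slot 2 is free -> place at 2.
830 hashes to 2; 2 taken -> place at 3.
580 hashes to 2; 2,3 taken -> place at 4.
150 hashes to 2; 2,3,4 taken -> place at 0.
Table: [150, -, 450, 830, 580]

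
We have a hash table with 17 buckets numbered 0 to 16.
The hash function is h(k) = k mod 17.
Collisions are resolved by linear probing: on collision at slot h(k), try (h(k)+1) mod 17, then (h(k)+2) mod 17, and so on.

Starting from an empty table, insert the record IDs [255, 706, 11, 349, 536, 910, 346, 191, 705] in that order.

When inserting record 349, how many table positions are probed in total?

2

Insert 255: h=0, slot 0 empty → index 0.
Insert 706: h=9, slot 9 empty → index 9.
Insert 11: h=11, slot 11 empty → index 11.
Insert 349: h=9, slot 9 occupied → index 10.
Insert 536: h=9, slots 9,10,11 occupied → index 12.
Insert 910: h=9, slots 9,10,11,12 occupied → index 13.
Insert 346: h=6, slot 6 empty → index 6.
Insert 191: h=4, slot 4 empty → index 4.
Insert 705: h=8, slot 8 empty → index 8.
Table: [255, -, -, -, 191, -, 346, -, 705, 706, 349, 11, 536, 910, -, -, -]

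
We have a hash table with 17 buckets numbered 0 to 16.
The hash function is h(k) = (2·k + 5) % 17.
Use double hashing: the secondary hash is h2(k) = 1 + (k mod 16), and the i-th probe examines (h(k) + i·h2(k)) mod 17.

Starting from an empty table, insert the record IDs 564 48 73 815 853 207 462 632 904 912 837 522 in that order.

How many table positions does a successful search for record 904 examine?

564 hashes to 11; slot 11 is free → place at 11.
48 hashes to 16; slot 16 is free → place at 16.
73 hashes to 15; slot 15 is free → place at 15.
815 hashes to 3; slot 3 is free → place at 3.
853 hashes to 11, h2=6; 11 taken → place at 0.
207 hashes to 11, h2=16; 11 taken → place at 10.
462 hashes to 11, h2=15; 11 taken → place at 9.
632 hashes to 11, h2=9; 11,3 taken → place at 12.
904 hashes to 11, h2=9; 11,3,12 taken → place at 4.
912 hashes to 10, h2=1; 10,11,12 taken → place at 13.
837 hashes to 13, h2=6; 13 taken → place at 2.
522 hashes to 12, h2=11; 12 taken → place at 6.
Table: [853, _, 837, 815, 904, _, 522, _, _, 462, 207, 564, 632, 912, _, 73, 48]
Lookup 904: h=11, h2=9, probe 11,3,12,4 → found at 4.

4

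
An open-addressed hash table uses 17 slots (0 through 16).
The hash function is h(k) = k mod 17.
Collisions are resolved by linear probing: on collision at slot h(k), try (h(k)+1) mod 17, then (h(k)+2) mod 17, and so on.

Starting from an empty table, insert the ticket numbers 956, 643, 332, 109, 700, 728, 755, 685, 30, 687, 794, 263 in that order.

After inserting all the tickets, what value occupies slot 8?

956: h=4 -> slot 4
643: h=14 -> slot 14
332: h=9 -> slot 9
109: h=7 -> slot 7
700: h=3 -> slot 3
728: h=14, probe 14,15 -> slot 15
755: h=7, probe 7,8 -> slot 8
685: h=5 -> slot 5
30: h=13 -> slot 13
687: h=7, probe 7,8,9,10 -> slot 10
794: h=12 -> slot 12
263: h=8, probe 8,9,10,11 -> slot 11
Table: [_, _, _, 700, 956, 685, _, 109, 755, 332, 687, 263, 794, 30, 643, 728, _]

755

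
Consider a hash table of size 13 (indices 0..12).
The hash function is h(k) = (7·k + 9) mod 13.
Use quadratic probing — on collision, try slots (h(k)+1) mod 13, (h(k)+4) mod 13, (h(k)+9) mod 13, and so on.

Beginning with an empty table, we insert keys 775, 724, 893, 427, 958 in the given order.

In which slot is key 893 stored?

8

775 hashes to 0; slot 0 is free -> place at 0.
724 hashes to 7; slot 7 is free -> place at 7.
893 hashes to 7; 7 taken -> place at 8.
427 hashes to 8; 8 taken -> place at 9.
958 hashes to 7; 7,8 taken -> place at 11.
Table: [775, _, _, _, _, _, _, 724, 893, 427, _, 958, _]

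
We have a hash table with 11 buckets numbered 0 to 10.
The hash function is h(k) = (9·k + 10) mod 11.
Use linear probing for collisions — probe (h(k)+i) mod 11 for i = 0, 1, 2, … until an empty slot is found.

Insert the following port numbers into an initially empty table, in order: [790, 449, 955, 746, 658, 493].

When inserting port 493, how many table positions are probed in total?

6

790 hashes to 3; slot 3 is free → place at 3.
449 hashes to 3; 3 taken → place at 4.
955 hashes to 3; 3,4 taken → place at 5.
746 hashes to 3; 3,4,5 taken → place at 6.
658 hashes to 3; 3,4,5,6 taken → place at 7.
493 hashes to 3; 3,4,5,6,7 taken → place at 8.
Table: [_, _, _, 790, 449, 955, 746, 658, 493, _, _]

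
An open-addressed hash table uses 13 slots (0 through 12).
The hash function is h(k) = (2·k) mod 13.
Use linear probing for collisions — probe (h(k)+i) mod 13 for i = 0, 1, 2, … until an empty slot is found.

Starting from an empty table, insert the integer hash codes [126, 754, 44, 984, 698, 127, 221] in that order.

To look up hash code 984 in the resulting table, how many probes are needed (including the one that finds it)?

126: h=5 → slot 5
754: h=0 → slot 0
44: h=10 → slot 10
984: h=5, probe 5,6 → slot 6
698: h=5, probe 5,6,7 → slot 7
127: h=7, probe 7,8 → slot 8
221: h=0, probe 0,1 → slot 1
Table: [754, 221, _, _, _, 126, 984, 698, 127, _, 44, _, _]
Lookup 984: h=5, probe 5,6 → found at 6.

2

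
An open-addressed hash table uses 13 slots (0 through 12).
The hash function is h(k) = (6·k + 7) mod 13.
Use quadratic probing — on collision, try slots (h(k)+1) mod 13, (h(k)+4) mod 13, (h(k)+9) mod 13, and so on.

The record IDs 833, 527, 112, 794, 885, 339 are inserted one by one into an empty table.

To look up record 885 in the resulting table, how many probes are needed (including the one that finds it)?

833 hashes to 0; slot 0 is free => place at 0.
527 hashes to 10; slot 10 is free => place at 10.
112 hashes to 3; slot 3 is free => place at 3.
794 hashes to 0; 0 taken => place at 1.
885 hashes to 0; 0,1 taken => place at 4.
339 hashes to 0; 0,1,4 taken => place at 9.
Table: [833, 794, ., 112, 885, ., ., ., ., 339, 527, ., .]
Lookup 885: h=0, probe 0,1,4 → found at 4.

3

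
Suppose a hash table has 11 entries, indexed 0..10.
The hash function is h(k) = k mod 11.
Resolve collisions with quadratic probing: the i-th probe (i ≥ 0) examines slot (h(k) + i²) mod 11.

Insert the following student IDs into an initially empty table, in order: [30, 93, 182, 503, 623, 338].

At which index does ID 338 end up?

30 hashes to 8; slot 8 is free → place at 8.
93 hashes to 5; slot 5 is free → place at 5.
182 hashes to 6; slot 6 is free → place at 6.
503 hashes to 8; 8 taken → place at 9.
623 hashes to 7; slot 7 is free → place at 7.
338 hashes to 8; 8,9 taken → place at 1.
Table: [—, 338, —, —, —, 93, 182, 623, 30, 503, —]

1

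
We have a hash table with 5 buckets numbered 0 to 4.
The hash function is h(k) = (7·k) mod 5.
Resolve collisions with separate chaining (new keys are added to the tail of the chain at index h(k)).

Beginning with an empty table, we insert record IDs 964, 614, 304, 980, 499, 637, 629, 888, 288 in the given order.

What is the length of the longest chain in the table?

5

Insert 964: h=3, bucket 3 empty → new chain.
Insert 614: h=3, bucket 3 nonempty → append to chain.
Insert 304: h=3, bucket 3 nonempty → append to chain.
Insert 980: h=0, bucket 0 empty → new chain.
Insert 499: h=3, bucket 3 nonempty → append to chain.
Insert 637: h=4, bucket 4 empty → new chain.
Insert 629: h=3, bucket 3 nonempty → append to chain.
Insert 888: h=1, bucket 1 empty → new chain.
Insert 288: h=1, bucket 1 nonempty → append to chain.
Final buckets:
0: 980
1: 888 -> 288
2: -
3: 964 -> 614 -> 304 -> 499 -> 629
4: 637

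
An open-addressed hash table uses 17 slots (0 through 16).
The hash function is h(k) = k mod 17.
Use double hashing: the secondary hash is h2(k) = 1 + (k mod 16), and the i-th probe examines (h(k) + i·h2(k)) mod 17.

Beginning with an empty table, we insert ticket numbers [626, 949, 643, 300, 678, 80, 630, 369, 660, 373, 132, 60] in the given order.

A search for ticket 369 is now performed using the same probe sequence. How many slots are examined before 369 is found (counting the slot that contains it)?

Insert 626: h=14, slot 14 empty → index 14.
Insert 949: h=14, h2=6, slot 14 occupied → index 3.
Insert 643: h=14, h2=4, slot 14 occupied → index 1.
Insert 300: h=11, slot 11 empty → index 11.
Insert 678: h=15, slot 15 empty → index 15.
Insert 80: h=12, slot 12 empty → index 12.
Insert 630: h=1, h2=7, slot 1 occupied → index 8.
Insert 369: h=12, h2=2, slots 12,14 occupied → index 16.
Insert 660: h=14, h2=5, slot 14 occupied → index 2.
Insert 373: h=16, h2=6, slot 16 occupied → index 5.
Insert 132: h=13, slot 13 empty → index 13.
Insert 60: h=9, slot 9 empty → index 9.
Table: [—, 643, 660, 949, —, 373, —, —, 630, 60, —, 300, 80, 132, 626, 678, 369]
Lookup 369: h=12, h2=2, probe 12,14,16 → found at 16.

3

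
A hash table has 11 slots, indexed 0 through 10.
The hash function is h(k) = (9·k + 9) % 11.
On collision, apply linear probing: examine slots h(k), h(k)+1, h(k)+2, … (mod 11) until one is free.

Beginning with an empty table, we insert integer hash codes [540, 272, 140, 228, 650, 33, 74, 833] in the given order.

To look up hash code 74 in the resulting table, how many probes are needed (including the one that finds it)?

7

Insert 540: h=7, slot 7 empty => index 7.
Insert 272: h=4, slot 4 empty => index 4.
Insert 140: h=4, slot 4 occupied => index 5.
Insert 228: h=4, slots 4,5 occupied => index 6.
Insert 650: h=7, slot 7 occupied => index 8.
Insert 33: h=9, slot 9 empty => index 9.
Insert 74: h=4, slots 4,5,6,7,8,9 occupied => index 10.
Insert 833: h=4, slots 4,5,6,7,8,9,10 occupied => index 0.
Table: [833, _, _, _, 272, 140, 228, 540, 650, 33, 74]
Lookup 74: h=4, probe 4,5,6,7,8,9,10 → found at 10.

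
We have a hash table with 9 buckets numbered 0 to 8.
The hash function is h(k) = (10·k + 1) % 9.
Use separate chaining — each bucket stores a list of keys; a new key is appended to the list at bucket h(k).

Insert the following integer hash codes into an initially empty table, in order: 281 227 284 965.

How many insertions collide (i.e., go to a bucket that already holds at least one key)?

281 → bucket 3
227 → bucket 3 (collision)
284 → bucket 6
965 → bucket 3 (collision)
Final buckets:
0: —
1: —
2: —
3: 281 -> 227 -> 965
4: —
5: —
6: 284
7: —
8: —

2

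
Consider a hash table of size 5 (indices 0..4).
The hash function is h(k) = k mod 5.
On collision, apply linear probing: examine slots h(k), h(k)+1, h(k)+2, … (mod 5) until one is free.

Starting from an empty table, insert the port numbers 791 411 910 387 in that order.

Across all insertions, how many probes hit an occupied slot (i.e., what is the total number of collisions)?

2

Insert 791: h=1, slot 1 empty -> index 1.
Insert 411: h=1, slot 1 occupied -> index 2.
Insert 910: h=0, slot 0 empty -> index 0.
Insert 387: h=2, slot 2 occupied -> index 3.
Table: [910, 791, 411, 387, _]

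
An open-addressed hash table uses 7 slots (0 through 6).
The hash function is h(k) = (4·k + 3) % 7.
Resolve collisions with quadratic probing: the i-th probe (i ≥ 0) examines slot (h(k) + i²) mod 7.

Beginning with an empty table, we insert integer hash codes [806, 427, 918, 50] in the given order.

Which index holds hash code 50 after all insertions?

Insert 806: h=0, slot 0 empty -> index 0.
Insert 427: h=3, slot 3 empty -> index 3.
Insert 918: h=0, slot 0 occupied -> index 1.
Insert 50: h=0, slots 0,1 occupied -> index 4.
Table: [806, 918, ∅, 427, 50, ∅, ∅]

4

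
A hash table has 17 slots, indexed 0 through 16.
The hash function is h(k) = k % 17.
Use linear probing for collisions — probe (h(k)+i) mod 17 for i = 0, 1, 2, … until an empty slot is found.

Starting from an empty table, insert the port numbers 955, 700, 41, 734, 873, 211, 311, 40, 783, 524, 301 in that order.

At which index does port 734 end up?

955 hashes to 3; slot 3 is free => place at 3.
700 hashes to 3; 3 taken => place at 4.
41 hashes to 7; slot 7 is free => place at 7.
734 hashes to 3; 3,4 taken => place at 5.
873 hashes to 6; slot 6 is free => place at 6.
211 hashes to 7; 7 taken => place at 8.
311 hashes to 5; 5,6,7,8 taken => place at 9.
40 hashes to 6; 6,7,8,9 taken => place at 10.
783 hashes to 1; slot 1 is free => place at 1.
524 hashes to 14; slot 14 is free => place at 14.
301 hashes to 12; slot 12 is free => place at 12.
Table: [_, 783, _, 955, 700, 734, 873, 41, 211, 311, 40, _, 301, _, 524, _, _]

5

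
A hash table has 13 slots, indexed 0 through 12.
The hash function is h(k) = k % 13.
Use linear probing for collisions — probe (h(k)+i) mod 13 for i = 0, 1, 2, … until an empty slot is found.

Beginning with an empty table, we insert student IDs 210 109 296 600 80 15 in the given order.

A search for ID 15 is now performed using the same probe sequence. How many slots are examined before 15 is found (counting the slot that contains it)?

5

210: h=2 => slot 2
109: h=5 => slot 5
296: h=10 => slot 10
600: h=2, probe 2,3 => slot 3
80: h=2, probe 2,3,4 => slot 4
15: h=2, probe 2,3,4,5,6 => slot 6
Table: [∅, ∅, 210, 600, 80, 109, 15, ∅, ∅, ∅, 296, ∅, ∅]
Lookup 15: h=2, probe 2,3,4,5,6 → found at 6.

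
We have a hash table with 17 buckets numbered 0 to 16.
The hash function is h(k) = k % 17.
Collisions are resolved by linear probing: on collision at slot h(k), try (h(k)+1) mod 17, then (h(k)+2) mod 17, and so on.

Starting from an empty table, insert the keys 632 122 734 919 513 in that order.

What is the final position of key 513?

6

Insert 632: h=3, slot 3 empty → index 3.
Insert 122: h=3, slot 3 occupied → index 4.
Insert 734: h=3, slots 3,4 occupied → index 5.
Insert 919: h=1, slot 1 empty → index 1.
Insert 513: h=3, slots 3,4,5 occupied → index 6.
Table: [—, 919, —, 632, 122, 734, 513, —, —, —, —, —, —, —, —, —, —]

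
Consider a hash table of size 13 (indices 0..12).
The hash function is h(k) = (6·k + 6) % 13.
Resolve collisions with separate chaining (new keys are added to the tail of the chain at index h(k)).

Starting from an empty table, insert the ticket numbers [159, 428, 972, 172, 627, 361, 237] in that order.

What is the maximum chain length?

159 -> bucket 11
428 -> bucket 0
972 -> bucket 1
172 -> bucket 11 (collision)
627 -> bucket 11 (collision)
361 -> bucket 1 (collision)
237 -> bucket 11 (collision)
Final buckets:
0: 428
1: 972 -> 361
2: _
3: _
4: _
5: _
6: _
7: _
8: _
9: _
10: _
11: 159 -> 172 -> 627 -> 237
12: _

4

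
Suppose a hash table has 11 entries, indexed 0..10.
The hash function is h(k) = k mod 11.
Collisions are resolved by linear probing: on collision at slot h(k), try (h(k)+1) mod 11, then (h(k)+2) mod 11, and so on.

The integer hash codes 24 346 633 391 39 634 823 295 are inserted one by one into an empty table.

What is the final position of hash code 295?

0

24: h=2 => slot 2
346: h=5 => slot 5
633: h=6 => slot 6
391: h=6, probe 6,7 => slot 7
39: h=6, probe 6,7,8 => slot 8
634: h=7, probe 7,8,9 => slot 9
823: h=9, probe 9,10 => slot 10
295: h=9, probe 9,10,0 => slot 0
Table: [295, —, 24, —, —, 346, 633, 391, 39, 634, 823]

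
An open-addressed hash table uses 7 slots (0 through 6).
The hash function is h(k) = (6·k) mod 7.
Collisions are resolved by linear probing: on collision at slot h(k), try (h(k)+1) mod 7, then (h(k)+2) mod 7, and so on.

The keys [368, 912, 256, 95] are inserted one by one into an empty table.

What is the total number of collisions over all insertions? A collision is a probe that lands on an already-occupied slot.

4

368: h=3 => slot 3
912: h=5 => slot 5
256: h=3, probe 3,4 => slot 4
95: h=3, probe 3,4,5,6 => slot 6
Table: [—, —, —, 368, 256, 912, 95]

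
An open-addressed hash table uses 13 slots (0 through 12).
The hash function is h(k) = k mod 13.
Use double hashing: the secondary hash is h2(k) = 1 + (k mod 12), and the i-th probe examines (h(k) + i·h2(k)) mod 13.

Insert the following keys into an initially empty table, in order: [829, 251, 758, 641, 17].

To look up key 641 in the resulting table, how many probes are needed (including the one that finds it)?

829 hashes to 10; slot 10 is free => place at 10.
251 hashes to 4; slot 4 is free => place at 4.
758 hashes to 4, h2=3; 4 taken => place at 7.
641 hashes to 4, h2=6; 4,10 taken => place at 3.
17 hashes to 4, h2=6; 4,10,3 taken => place at 9.
Table: [-, -, -, 641, 251, -, -, 758, -, 17, 829, -, -]
Lookup 641: h=4, h2=6, probe 4,10,3 → found at 3.

3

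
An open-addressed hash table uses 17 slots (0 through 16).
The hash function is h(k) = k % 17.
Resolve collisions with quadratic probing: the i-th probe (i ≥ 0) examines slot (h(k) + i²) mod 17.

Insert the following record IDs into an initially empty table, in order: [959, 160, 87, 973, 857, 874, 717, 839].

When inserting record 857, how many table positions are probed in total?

959 hashes to 7; slot 7 is free => place at 7.
160 hashes to 7; 7 taken => place at 8.
87 hashes to 2; slot 2 is free => place at 2.
973 hashes to 4; slot 4 is free => place at 4.
857 hashes to 7; 7,8 taken => place at 11.
874 hashes to 7; 7,8,11 taken => place at 16.
717 hashes to 3; slot 3 is free => place at 3.
839 hashes to 6; slot 6 is free => place at 6.
Table: [—, —, 87, 717, 973, —, 839, 959, 160, —, —, 857, —, —, —, —, 874]

3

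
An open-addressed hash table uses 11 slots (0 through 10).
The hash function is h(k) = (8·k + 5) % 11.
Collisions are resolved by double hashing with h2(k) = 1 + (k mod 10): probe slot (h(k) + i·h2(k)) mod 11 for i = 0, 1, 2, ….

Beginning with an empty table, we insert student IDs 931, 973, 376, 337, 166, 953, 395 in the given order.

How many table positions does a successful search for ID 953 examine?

4

931 hashes to 6; slot 6 is free => place at 6.
973 hashes to 1; slot 1 is free => place at 1.
376 hashes to 10; slot 10 is free => place at 10.
337 hashes to 6, h2=8; 6 taken => place at 3.
166 hashes to 2; slot 2 is free => place at 2.
953 hashes to 6, h2=4; 6,10,3 taken => place at 7.
395 hashes to 8; slot 8 is free => place at 8.
Table: [-, 973, 166, 337, -, -, 931, 953, 395, -, 376]
Lookup 953: h=6, h2=4, probe 6,10,3,7 → found at 7.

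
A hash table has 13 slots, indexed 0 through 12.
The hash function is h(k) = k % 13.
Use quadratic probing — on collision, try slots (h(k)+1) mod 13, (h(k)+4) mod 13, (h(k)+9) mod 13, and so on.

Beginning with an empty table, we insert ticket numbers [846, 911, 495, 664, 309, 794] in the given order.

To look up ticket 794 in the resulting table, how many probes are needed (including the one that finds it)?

5

846 hashes to 1; slot 1 is free -> place at 1.
911 hashes to 1; 1 taken -> place at 2.
495 hashes to 1; 1,2 taken -> place at 5.
664 hashes to 1; 1,2,5 taken -> place at 10.
309 hashes to 10; 10 taken -> place at 11.
794 hashes to 1; 1,2,5,10 taken -> place at 4.
Table: [., 846, 911, ., 794, 495, ., ., ., ., 664, 309, .]
Lookup 794: h=1, probe 1,2,5,10,4 → found at 4.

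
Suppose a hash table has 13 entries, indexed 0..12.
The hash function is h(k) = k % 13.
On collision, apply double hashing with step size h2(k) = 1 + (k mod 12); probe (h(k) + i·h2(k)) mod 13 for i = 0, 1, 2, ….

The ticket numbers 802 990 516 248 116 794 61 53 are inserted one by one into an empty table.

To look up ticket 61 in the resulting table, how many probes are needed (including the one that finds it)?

2

802 hashes to 9; slot 9 is free -> place at 9.
990 hashes to 2; slot 2 is free -> place at 2.
516 hashes to 9, h2=1; 9 taken -> place at 10.
248 hashes to 1; slot 1 is free -> place at 1.
116 hashes to 12; slot 12 is free -> place at 12.
794 hashes to 1, h2=3; 1 taken -> place at 4.
61 hashes to 9, h2=2; 9 taken -> place at 11.
53 hashes to 1, h2=6; 1 taken -> place at 7.
Table: [., 248, 990, ., 794, ., ., 53, ., 802, 516, 61, 116]
Lookup 61: h=9, h2=2, probe 9,11 → found at 11.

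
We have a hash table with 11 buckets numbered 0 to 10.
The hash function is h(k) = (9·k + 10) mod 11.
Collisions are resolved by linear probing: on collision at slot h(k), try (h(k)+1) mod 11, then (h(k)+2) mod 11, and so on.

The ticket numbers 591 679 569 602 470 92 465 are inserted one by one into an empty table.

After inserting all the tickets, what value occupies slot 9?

470

591: h=5 → slot 5
679: h=5, probe 5,6 → slot 6
569: h=5, probe 5,6,7 → slot 7
602: h=5, probe 5,6,7,8 → slot 8
470: h=5, probe 5,6,7,8,9 → slot 9
92: h=2 → slot 2
465: h=4 → slot 4
Table: [_, _, 92, _, 465, 591, 679, 569, 602, 470, _]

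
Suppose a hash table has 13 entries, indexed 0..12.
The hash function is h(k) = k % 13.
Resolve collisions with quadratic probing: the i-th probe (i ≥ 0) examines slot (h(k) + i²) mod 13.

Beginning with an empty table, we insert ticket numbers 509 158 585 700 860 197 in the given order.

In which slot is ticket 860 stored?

6

Insert 509: h=2, slot 2 empty → index 2.
Insert 158: h=2, slot 2 occupied → index 3.
Insert 585: h=0, slot 0 empty → index 0.
Insert 700: h=11, slot 11 empty → index 11.
Insert 860: h=2, slots 2,3 occupied → index 6.
Insert 197: h=2, slots 2,3,6,11 occupied → index 5.
Table: [585, _, 509, 158, _, 197, 860, _, _, _, _, 700, _]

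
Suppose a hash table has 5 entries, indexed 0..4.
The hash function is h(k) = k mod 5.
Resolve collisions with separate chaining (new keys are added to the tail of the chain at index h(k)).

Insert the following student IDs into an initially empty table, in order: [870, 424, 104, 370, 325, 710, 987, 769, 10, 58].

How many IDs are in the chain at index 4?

Insert 870: h=0, bucket 0 empty -> new chain.
Insert 424: h=4, bucket 4 empty -> new chain.
Insert 104: h=4, bucket 4 nonempty -> append to chain.
Insert 370: h=0, bucket 0 nonempty -> append to chain.
Insert 325: h=0, bucket 0 nonempty -> append to chain.
Insert 710: h=0, bucket 0 nonempty -> append to chain.
Insert 987: h=2, bucket 2 empty -> new chain.
Insert 769: h=4, bucket 4 nonempty -> append to chain.
Insert 10: h=0, bucket 0 nonempty -> append to chain.
Insert 58: h=3, bucket 3 empty -> new chain.
Final buckets:
0: 870 -> 370 -> 325 -> 710 -> 10
1: -
2: 987
3: 58
4: 424 -> 104 -> 769

3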